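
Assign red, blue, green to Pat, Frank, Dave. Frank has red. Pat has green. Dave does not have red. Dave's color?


From clues:
  Frank → red
  Pat → green
By elimination, Dave gets the remaining.

blue


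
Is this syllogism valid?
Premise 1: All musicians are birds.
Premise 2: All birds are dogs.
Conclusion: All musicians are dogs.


Premise 1: All musicians are birds.
Premise 2: All birds are dogs.
Conclusion: All musicians are dogs.
Barbara syllogism (AAA-1): All A are B, All B are C → All A are C.
Middle term (birds) distributed in premise 2.

Valid


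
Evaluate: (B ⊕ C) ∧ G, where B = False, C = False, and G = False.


B = False, C = False, G = False
Step 1: B ⊕ C = False XOR False = False
Step 2: False ∧ G = False AND False = False
XOR true when exactly one of B,C is true; then AND with G.

False


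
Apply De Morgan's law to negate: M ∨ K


De Morgan's law: ¬(P ∨ Q) ≡ ¬P ∧ ¬Q
¬(M ∨ K) = ¬M ∧ ¬K

¬M ∧ ¬K


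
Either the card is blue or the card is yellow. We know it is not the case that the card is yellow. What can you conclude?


Disjunctive syllogism: P ∨ Q, ¬P ⊢ Q
Disjunction: the card is blue ∨ the card is yellow
We know it is not the case that the card is yellow.
By disjunctive syllogism, the other disjunct must be true.

The card is blue


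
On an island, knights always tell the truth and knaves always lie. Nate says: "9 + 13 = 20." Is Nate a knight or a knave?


Statement: "9 + 13 = 20."
Actual: 9 + 13 = 22
Claimed: 20
Statement is FALSE → Nate lies → Knave

Knave


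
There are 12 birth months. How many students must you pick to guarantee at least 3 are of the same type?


Pigeonhole: to guarantee k in one of n categories, need (k-1)×n + 1.
k = 3, n = 12
Minimum = (3-1) × 12 + 1 = 2 × 12 + 1

25


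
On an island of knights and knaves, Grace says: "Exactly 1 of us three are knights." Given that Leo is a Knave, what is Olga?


Grace claims exactly 1 knights among Grace, Leo, Olga.
Given: Leo is a Knave.

Case 1: Grace is a Knight (tells truth)
  Then exactly 1 of the three are knights.
  Counting Grace, Leo: 1 knight(s) so far. Need 0 more → Olga = Knave.
Case 2: Grace is a Knave (lies)
  Then the count is NOT 1.
  If Olga = Knight, count = 1 = 1 → claim would be true, contradicts lie.
  If Olga = Knave, count = 0 ≠ 1 → lie confirmed ✓

Olga is a Knave.

Knave


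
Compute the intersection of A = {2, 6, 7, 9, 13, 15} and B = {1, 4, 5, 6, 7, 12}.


A = {2, 6, 7, 9, 13, 15}
B = {1, 4, 5, 6, 7, 12}
Operation: intersection
Elements in both: 6, 7

{6, 7}


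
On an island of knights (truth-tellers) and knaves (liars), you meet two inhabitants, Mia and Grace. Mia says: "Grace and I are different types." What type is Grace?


Mia says: "Grace and I are different types."
Case 1: Mia is a Knight (truth-teller)
  Statement is true → they ARE different → Grace is a Knave
Case 2: Mia is a Knave (liar)
  Statement is false → they are NOT different → Grace is a Knave
In both cases, Grace is a Knave.

Knave


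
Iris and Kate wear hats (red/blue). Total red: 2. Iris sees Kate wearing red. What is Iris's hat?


Total red = 2, Kate = red
Red accounted for: 1
Remaining for Iris: 1
Iris's hat is red.

red


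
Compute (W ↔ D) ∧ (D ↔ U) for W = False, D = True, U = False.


W = False, D = True, U = False
Step 1: W ↔ D is true when W and D have the same value. Result: False
Step 2: D ↔ U is true when D and U have the same value. Result: False
Step 3: False ∧ False = False

False


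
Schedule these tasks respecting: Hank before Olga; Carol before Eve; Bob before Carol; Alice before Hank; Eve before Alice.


Constraints: Hank before Olga; Carol before Eve; Bob before Carol; Alice before Hank; Eve before Alice
Method: repeatedly schedule the remaining task that has no remaining task required before it.
  Step 1: remaining {Bob, Carol, Olga, Eve, Alice, Hank}; every task except Bob still has a predecessor pending → schedule Bob.
  Step 2: remaining {Carol, Olga, Eve, Alice, Hank}; every task except Carol still has a predecessor pending → schedule Carol.
  Step 3: remaining {Olga, Eve, Alice, Hank}; every task except Eve still has a predecessor pending → schedule Eve.
  Step 4: remaining {Olga, Alice, Hank}; every task except Alice still has a predecessor pending → schedule Alice.
  Step 5: remaining {Olga, Hank}; every task except Hank still has a predecessor pending → schedule Hank.
  Step 6: only Olga remains → schedule Olga.
Resulting order:

Bob → Carol → Eve → Alice → Hank → Olga


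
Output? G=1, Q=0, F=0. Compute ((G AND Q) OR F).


G AND Q = 1&0 = 0
0 OR 0 = 0

0


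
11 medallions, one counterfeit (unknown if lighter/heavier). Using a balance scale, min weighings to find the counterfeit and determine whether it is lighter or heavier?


Let n = 11. 22 possibilities (n medallions × lighter/heavier); each weighing has 3 outcomes.
Bound for k weighings: say the first weighing puts j medallions on each pan. If it tips, the 2j weighed medallions remain suspects (each with a known direction) and k-1 weighings give 3^(k-1) outcomes; 3^(k-1) is odd, so 2j ≤ 3^(k-1) - 1. If it balances, the n - 2j unweighed medallions remain with direction unknown: 2(n - 2j) ≤ 3^(k-1) - 1 by the same parity argument. Adding, n ≤ (3^(k-1) - 1) + (3^(k-1) - 1)/2 = (3^k - 3)/2, and the classical three-group strategy achieves this (3 medallions in 2 weighings, 12 in 3, 39 in 4, 120 in 5).
So we need the smallest k with (3^k - 3)/2 ≥ 11.
k = 2: (3^2 - 3)/2 = 3 < 11 ✗
k = 3: (3^3 - 3)/2 = 12 ≥ 11 ✓

3


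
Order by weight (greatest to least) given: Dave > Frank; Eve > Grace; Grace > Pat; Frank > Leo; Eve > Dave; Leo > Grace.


Constraints: Dave > Frank; Eve > Grace; Grace > Pat; Frank > Leo; Eve > Dave; Leo > Grace
Method: at each step, the next-highest is the one remaining person who never appears on the smaller side of a constraint between remaining people.
  Step 1: remaining {Dave, Grace, Pat, Frank, Leo, Eve}; on the smaller side: {Dave, Grace, Pat, Frank, Leo} → Eve is next (Eve > Grace; Eve > Dave).
  Step 2: remaining {Dave, Grace, Pat, Frank, Leo}; on the smaller side: {Grace, Pat, Frank, Leo} → Dave is next (Dave > Frank).
  Step 3: remaining {Grace, Pat, Frank, Leo}; on the smaller side: {Grace, Pat, Leo} → Frank is next (Frank > Leo).
  Step 4: remaining {Grace, Pat, Leo}; on the smaller side: {Grace, Pat} → Leo is next (Leo > Grace).
  Step 5: remaining {Grace, Pat}; on the smaller side: {Pat} → Grace is next (Grace > Pat).
  Step 6: only Pat remains → lowest.
Final ranking (highest to lowest):

Eve > Dave > Frank > Leo > Grace > Pat


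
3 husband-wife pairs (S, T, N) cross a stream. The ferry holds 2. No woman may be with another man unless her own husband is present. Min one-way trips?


Label couples S, T, N (H = husband, W = wife).
Counting alone: 6 people, the ferry carries 2 and someone must bring it back, so each round trip nets at most +1 on the far side until the last crossing → at least 9 trips. The jealousy constraint makes 9 impossible; the shortest valid schedule has 11:
1. WS+WT →  (far: WS,WT; near: HS,HT,HN,WN)
2. WS ←       (far: WT; near: HS,HT,HN,WS,WN)
3. WS+WN →  (far: WS,WT,WN; near: HS,HT,HN)
4. WS ←       (far: WT,WN; near: HS,HT,HN,WS)
5. HT+HN →  (far: HT,WT,HN,WN; near: HS,WS)
6. HT+WT ←  (far: HN,WN; near: HS,WS,HT,WT)
7. HS+HT →  (far: HS,HT,HN,WN; near: WS,WT)
8. WN ←       (far: HS,HT,HN; near: WS,WT,WN)
9. WS+WT →  (far: HS,WS,HT,WT,HN; near: WN)
10. HN ←      (far: HS,WS,HT,WT; near: HN,WN)
11. HN+WN → (far: all six; near: empty)
In every state each wife is either with her husband or with no other man.
Minimum trips = 11

11


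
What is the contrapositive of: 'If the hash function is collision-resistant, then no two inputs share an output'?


Original: If the hash function is collision-resistant, then no two inputs share an output
Contrapositive: If ¬Q, then ¬P
Negate Q: not (no two inputs share an output)
Negate P: not (the hash function is collision-resistant)

If not (no two inputs share an output), then not (the hash function is collision-resistant).


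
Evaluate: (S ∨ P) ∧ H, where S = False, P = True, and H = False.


S = False, P = True, H = False
Step 1: S ∨ P = False OR True = True
Step 2: True ∧ H = True AND False = False
OR is true when at least one operand is true; AND requires both.

False


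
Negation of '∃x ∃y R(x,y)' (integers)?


Original: ∃x ∃y R(x,y)
Rule: ¬∀→∃, ¬∃→∀, negate predicate.
Negation: ∀x ∀y ¬R(x,y)

∀x ∀y ¬R(x,y)


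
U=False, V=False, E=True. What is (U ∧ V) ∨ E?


U = False, V = False, E = True
Expression: (U ∧ V) ∨ E
Step 1: U ∧ V = False AND False = False
Step 2: (False) ∨ E = False OR True = True

True


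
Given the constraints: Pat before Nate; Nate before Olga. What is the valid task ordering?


Constraints: Pat before Nate; Nate before Olga
Method: repeatedly schedule the remaining task that has no remaining task required before it.
  Step 1: remaining {Olga, Pat, Nate}; every task except Pat still has a predecessor pending → schedule Pat.
  Step 2: remaining {Olga, Nate}; every task except Nate still has a predecessor pending → schedule Nate.
  Step 3: only Olga remains → schedule Olga.
Resulting order:

Pat → Nate → Olga


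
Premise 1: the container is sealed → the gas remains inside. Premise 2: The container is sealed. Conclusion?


Modus ponens: P → Q, P ⊢ Q
P: the container is sealed
Q: the gas remains inside
We have P → Q and P is true.
By modus ponens, Q must be true.

The gas remains inside


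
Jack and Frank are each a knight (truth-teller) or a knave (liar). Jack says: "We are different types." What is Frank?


Jack says: "We are different types."
Case 1: Jack is a Knight (truth-teller)
  Statement is true → they ARE different → Frank is a Knave
Case 2: Jack is a Knave (liar)
  Statement is false → they are NOT different → Frank is a Knave
In both cases, Frank is a Knave.

Knave


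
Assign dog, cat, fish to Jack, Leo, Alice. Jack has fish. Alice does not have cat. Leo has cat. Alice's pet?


From clues:
  Jack → fish
  Leo → cat
By elimination, Alice gets the remaining.

dog


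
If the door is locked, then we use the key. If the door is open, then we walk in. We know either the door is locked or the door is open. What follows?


Constructive dilemma: (P → Q) ∧ (R → S), P ∨ R ⊢ Q ∨ S
Premise 1: the door is locked → we use the key
Premise 2: the door is open → we walk in
Premise 3: the door is locked ∨ the door is open
Case 1: Assuming the door is locked, then by Premise 1, we use the key.
Case 2: Assuming the door is open, then by Premise 2, we walk in.
Since one of the door is locked or the door is open must hold, we get we use the key or we walk in.

We use the key or we walk in.


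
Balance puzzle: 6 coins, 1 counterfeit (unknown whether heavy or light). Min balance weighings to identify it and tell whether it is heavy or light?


Let n = 6. 12 possibilities (n coins × lighter/heavier); each weighing has 3 outcomes.
Bound for k weighings: say the first weighing puts j coins on each pan. If it tips, the 2j weighed coins remain suspects (each with a known direction) and k-1 weighings give 3^(k-1) outcomes; 3^(k-1) is odd, so 2j ≤ 3^(k-1) - 1. If it balances, the n - 2j unweighed coins remain with direction unknown: 2(n - 2j) ≤ 3^(k-1) - 1 by the same parity argument. Adding, n ≤ (3^(k-1) - 1) + (3^(k-1) - 1)/2 = (3^k - 3)/2, and the classical three-group strategy achieves this (3 coins in 2 weighings, 12 in 3, 39 in 4, 120 in 5).
So we need the smallest k with (3^k - 3)/2 ≥ 6.
k = 2: (3^2 - 3)/2 = 3 < 6 ✗
k = 3: (3^3 - 3)/2 = 12 ≥ 6 ✓

3


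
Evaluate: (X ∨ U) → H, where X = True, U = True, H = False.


X = True, U = True, H = False
Step 1: X ∨ U = True OR True = True
Step 2: (True) → H: false only when antecedent=True and H=False.
Result: False

False


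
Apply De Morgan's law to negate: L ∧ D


De Morgan's law: ¬(P ∧ Q) ≡ ¬P ∨ ¬Q
¬(L ∧ D) = ¬L ∨ ¬D

¬L ∨ ¬D


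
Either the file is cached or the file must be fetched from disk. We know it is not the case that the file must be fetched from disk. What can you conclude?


Disjunctive syllogism: P ∨ Q, ¬P ⊢ Q
Disjunction: the file is cached ∨ the file must be fetched from disk
We know it is not the case that the file must be fetched from disk.
By disjunctive syllogism, the other disjunct must be true.

The file is cached


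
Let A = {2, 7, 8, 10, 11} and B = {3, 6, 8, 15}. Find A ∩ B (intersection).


A = {2, 7, 8, 10, 11}
B = {3, 6, 8, 15}
Operation: intersection
Elements in both: 8

{8}


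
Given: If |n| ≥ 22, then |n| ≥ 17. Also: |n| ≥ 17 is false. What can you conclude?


Modus tollens: P → Q, ¬Q ⊢ ¬P
P: |n| ≥ 22
Q: |n| ≥ 17
We have P → Q and Q is false.
By modus tollens, P must be false.

It is not the case that |n| ≥ 22


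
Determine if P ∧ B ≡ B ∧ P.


Expression 1: P ∧ B
Expression 2: B ∧ P
Truth table (P B | Expr1 Expr2):
  T T |   T     T
  T F |   F     F
  F T |   F     F
  F F |   F     F
All 4 rows agree, so the expressions are logically equivalent.

Yes


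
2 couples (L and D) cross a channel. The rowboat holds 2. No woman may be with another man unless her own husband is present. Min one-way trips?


Label couples L and D.
1. WL+WD → (far: WL,WD; near: HL,HD)
2. WL ←   (far: WD; near: HL,HD,WL)
3. HL+HD → (far: HL,HD,WD; near: WL)
4. HL ←   (far: HD,WD; near: HL,WL)  — HL returns, since WL is alone on near bank
5. HL+WL → (far: all four; near: empty)
Every state respects the constraint.
Minimum trips = 5

5


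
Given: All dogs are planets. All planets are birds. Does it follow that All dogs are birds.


Premise 1: All dogs are planets.
Premise 2: All planets are birds.
Conclusion: All dogs are birds.
Barbara syllogism (AAA-1): All A are B, All B are C → All A are C.
Middle term (planets) distributed in premise 2.

Valid


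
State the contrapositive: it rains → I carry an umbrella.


Original: If it rains, then I carry an umbrella
Contrapositive: If ¬Q, then ¬P
Negate Q: not (I carry an umbrella)
Negate P: not (it rains)

If not (I carry an umbrella), then not (it rains).


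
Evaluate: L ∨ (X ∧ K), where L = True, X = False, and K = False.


L = True, X = False, K = False
Step 1: X ∧ K = False AND False = False
Step 2: L ∨ False = True OR False = True
AND evaluated first (higher precedence); then OR applied.

True


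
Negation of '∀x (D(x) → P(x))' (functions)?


Original: ∀x (D(x) → P(x))
Rule: ¬∀→∃, ¬∃→∀, negate predicate.
Negation: ∃x (D(x) ∧ ¬P(x))

∃x (D(x) ∧ ¬P(x))


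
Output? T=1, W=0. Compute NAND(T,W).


T AND W = 0
NOT(0) = 1

1


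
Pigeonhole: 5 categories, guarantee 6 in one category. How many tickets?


Pigeonhole: to guarantee k in one of n categories, need (k-1)×n + 1.
k = 6, n = 5
Minimum = (6-1) × 5 + 1 = 5 × 5 + 1

26


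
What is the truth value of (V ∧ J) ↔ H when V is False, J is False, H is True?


V = False, J = False, H = True
Step 1: V ∧ J = False AND False = False
Step 2: (False) ↔ H: true when both sides have same truth value.
Result: False ↔ True = False

False


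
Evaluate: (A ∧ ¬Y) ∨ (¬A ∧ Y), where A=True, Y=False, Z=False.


A = True, Y = False, Z = False
Expression: (A ∧ ¬Y) ∨ (¬A ∧ Y)
Step 1: ¬Y = NOT False = True
Step 2: A ∧ ¬Y = True AND True = True
Step 3: ¬A = NOT True = False
Step 4: ¬A ∧ Y = False AND False = False
Step 5: (True) ∨ (False) = True OR False = True

True


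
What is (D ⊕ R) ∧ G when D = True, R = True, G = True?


D = True, R = True, G = True
Step 1: D ⊕ R = True XOR True = False
Step 2: False ∧ G = False AND True = False
XOR true when exactly one of D,R is true; then AND with G.

False


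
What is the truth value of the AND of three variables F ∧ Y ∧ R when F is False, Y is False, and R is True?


F = False, Y = False, R = True
Step 1: F ∧ Y = False AND False = False
Step 2: (False) ∧ R = (False) AND True = False
AND is true only when ALL operands are true.

False


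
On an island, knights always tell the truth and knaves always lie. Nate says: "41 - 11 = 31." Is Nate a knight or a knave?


Statement: "41 - 11 = 31."
Actual: 41 - 11 = 30
Claimed: 31
Statement is FALSE → Nate lies → Knave

Knave


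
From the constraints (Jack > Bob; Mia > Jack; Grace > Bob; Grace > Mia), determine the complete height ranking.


Constraints: Jack > Bob; Mia > Jack; Grace > Bob; Grace > Mia
Method: at each step, the next-highest is the one remaining person who never appears on the smaller side of a constraint between remaining people.
  Step 1: remaining {Mia, Jack, Bob, Grace}; on the smaller side: {Mia, Jack, Bob} → Grace is next (Grace > Bob; Grace > Mia).
  Step 2: remaining {Mia, Jack, Bob}; on the smaller side: {Jack, Bob} → Mia is next (Mia > Jack).
  Step 3: remaining {Jack, Bob}; on the smaller side: {Bob} → Jack is next (Jack > Bob).
  Step 4: only Bob remains → lowest.
Final ranking (highest to lowest):

Grace > Mia > Jack > Bob


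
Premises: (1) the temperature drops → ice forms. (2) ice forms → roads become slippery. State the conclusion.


Hypothetical syllogism: P → Q, Q → R ⊢ P → R
Premise 1: the temperature drops → ice forms
Premise 2: ice forms → roads become slippery
Chain the implications: the middle term (ice forms) links the two.
Conclusion: If the temperature drops, then roads become slippery.

If the temperature drops, then roads become slippery.


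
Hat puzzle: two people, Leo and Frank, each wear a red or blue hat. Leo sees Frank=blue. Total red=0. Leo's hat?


Total red = 0, Frank = blue
Red accounted for: 0
Remaining for Leo: 0
Leo's hat is blue.

blue


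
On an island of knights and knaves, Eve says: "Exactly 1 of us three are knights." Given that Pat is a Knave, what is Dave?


Eve claims exactly 1 knights among Eve, Pat, Dave.
Given: Pat is a Knave.

Case 1: Eve is a Knight (tells truth)
  Then exactly 1 of the three are knights.
  Counting Eve, Pat: 1 knight(s) so far. Need 0 more → Dave = Knave.
Case 2: Eve is a Knave (lies)
  Then the count is NOT 1.
  If Dave = Knight, count = 1 = 1 → claim would be true, contradicts lie.
  If Dave = Knave, count = 0 ≠ 1 → lie confirmed ✓

Dave is a Knave.

Knave


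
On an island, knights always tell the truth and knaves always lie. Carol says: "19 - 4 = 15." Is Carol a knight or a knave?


Statement: "19 - 4 = 15."
Actual: 19 - 4 = 15
Claimed: 15
Statement is TRUE → Carol tells the truth → Knight

Knight


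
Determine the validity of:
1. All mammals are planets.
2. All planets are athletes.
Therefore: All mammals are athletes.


Premise 1: All mammals are planets.
Premise 2: All planets are athletes.
Conclusion: All mammals are athletes.
Barbara syllogism (AAA-1): All A are B, All B are C → All A are C.
Middle term (planets) distributed in premise 2.

Valid


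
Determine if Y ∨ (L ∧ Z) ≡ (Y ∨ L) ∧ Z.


Expression 1: Y ∨ (L ∧ Z)
Expression 2: (Y ∨ L) ∧ Z
Truth table (Y L Z | Expr1 Expr2):
  T T T |   T     T
  T T F |   T     F   ← differ
  T F T |   T     T
  T F F |   T     F   ← differ
  F T T |   T     T
  F T F |   F     F
  F F T |   F     F
  F F F |   F     F
Counterexample: Y=T, L=T, Z=F gives Expr1 = T but Expr2 = F, so the expressions are NOT logically equivalent.

No


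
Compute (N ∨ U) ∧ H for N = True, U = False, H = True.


N = True, U = False, H = True
Step 1: N ∨ U = True OR False = True
Step 2: True ∧ H = True AND True = True
OR is true when at least one operand is true; AND requires both.

True


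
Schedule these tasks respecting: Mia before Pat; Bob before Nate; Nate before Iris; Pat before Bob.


Constraints: Mia before Pat; Bob before Nate; Nate before Iris; Pat before Bob
Method: repeatedly schedule the remaining task that has no remaining task required before it.
  Step 1: remaining {Mia, Bob, Iris, Pat, Nate}; every task except Mia still has a predecessor pending → schedule Mia.
  Step 2: remaining {Bob, Iris, Pat, Nate}; every task except Pat still has a predecessor pending → schedule Pat.
  Step 3: remaining {Bob, Iris, Nate}; every task except Bob still has a predecessor pending → schedule Bob.
  Step 4: remaining {Iris, Nate}; every task except Nate still has a predecessor pending → schedule Nate.
  Step 5: only Iris remains → schedule Iris.
Resulting order:

Mia → Pat → Bob → Nate → Iris


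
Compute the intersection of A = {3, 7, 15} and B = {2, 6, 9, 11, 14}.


A = {3, 7, 15}
B = {2, 6, 9, 11, 14}
Operation: intersection
Elements in both: none

∅


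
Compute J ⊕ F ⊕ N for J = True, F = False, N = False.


J = True, F = False, N = False
Step 1: J ⊕ F = True XOR False = True
Step 2: True ⊕ N = True XOR False = True
XOR is true when an odd number of operands are true.

True


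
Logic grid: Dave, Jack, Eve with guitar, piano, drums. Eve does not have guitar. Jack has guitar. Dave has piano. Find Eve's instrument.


From clues:
  Jack → guitar
  Dave → piano
By elimination, Eve gets the remaining.

drums


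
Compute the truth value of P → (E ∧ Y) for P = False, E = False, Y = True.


P = False, E = False, Y = True
Step 1: E ∧ Y = False AND True = False
Step 2: P → (False): false only when P=True and consequent=False.
Result: True

True


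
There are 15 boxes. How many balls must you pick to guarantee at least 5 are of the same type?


Pigeonhole: to guarantee k in one of n categories, need (k-1)×n + 1.
k = 5, n = 15
Minimum = (5-1) × 15 + 1 = 4 × 15 + 1

61


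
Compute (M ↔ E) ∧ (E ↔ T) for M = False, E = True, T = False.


M = False, E = True, T = False
Step 1: M ↔ E is true when M and E have the same value. Result: False
Step 2: E ↔ T is true when E and T have the same value. Result: False
Step 3: False ∧ False = False

False


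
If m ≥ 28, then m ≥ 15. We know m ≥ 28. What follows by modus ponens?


Modus ponens: P → Q, P ⊢ Q
P: m ≥ 28
Q: m ≥ 15
We have P → Q and P is true.
By modus ponens, Q must be true.

m ≥ 15


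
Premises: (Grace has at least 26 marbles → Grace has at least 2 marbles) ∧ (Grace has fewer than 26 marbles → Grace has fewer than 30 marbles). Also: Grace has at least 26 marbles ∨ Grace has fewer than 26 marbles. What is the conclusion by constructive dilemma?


Constructive dilemma: (P → Q) ∧ (R → S), P ∨ R ⊢ Q ∨ S
Premise 1: Grace has at least 26 marbles → Grace has at least 2 marbles
Premise 2: Grace has fewer than 26 marbles → Grace has fewer than 30 marbles
Premise 3: Grace has at least 26 marbles ∨ Grace has fewer than 26 marbles
Case 1: Assuming Grace has at least 26 marbles, then by Premise 1, Grace has at least 2 marbles.
Case 2: Assuming Grace has fewer than 26 marbles, then by Premise 2, Grace has fewer than 30 marbles.
Since one of Grace has at least 26 marbles or Grace has fewer than 26 marbles must hold, we get Grace has at least 2 marbles or Grace has fewer than 30 marbles.

Grace has at least 2 marbles or Grace has fewer than 30 marbles.


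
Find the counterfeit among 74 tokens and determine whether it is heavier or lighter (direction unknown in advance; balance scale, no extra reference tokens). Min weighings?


Let n = 74. 148 possibilities (n tokens × lighter/heavier); each weighing has 3 outcomes.
Bound for k weighings: say the first weighing puts j tokens on each pan. If it tips, the 2j weighed tokens remain suspects (each with a known direction) and k-1 weighings give 3^(k-1) outcomes; 3^(k-1) is odd, so 2j ≤ 3^(k-1) - 1. If it balances, the n - 2j unweighed tokens remain with direction unknown: 2(n - 2j) ≤ 3^(k-1) - 1 by the same parity argument. Adding, n ≤ (3^(k-1) - 1) + (3^(k-1) - 1)/2 = (3^k - 3)/2, and the classical three-group strategy achieves this (3 tokens in 2 weighings, 12 in 3, 39 in 4, 120 in 5).
So we need the smallest k with (3^k - 3)/2 ≥ 74.
k = 4: (3^4 - 3)/2 = 39 < 74 ✗
k = 5: (3^5 - 3)/2 = 120 ≥ 74 ✓

5


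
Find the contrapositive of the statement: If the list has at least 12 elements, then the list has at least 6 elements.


Original: If the list has at least 12 elements, then the list has at least 6 elements
Contrapositive: If ¬Q, then ¬P
Negate Q: not (the list has at least 6 elements)
Negate P: not (the list has at least 12 elements)

If not (the list has at least 6 elements), then not (the list has at least 12 elements).


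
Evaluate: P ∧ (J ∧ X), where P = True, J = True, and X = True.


P = True, J = True, X = True
Step 1: J ∧ X = True AND True = True
Step 2: P ∧ True = True AND True = True
AND is true only when ALL operands are true.

True


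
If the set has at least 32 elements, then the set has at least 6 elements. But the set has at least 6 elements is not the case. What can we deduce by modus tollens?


Modus tollens: P → Q, ¬Q ⊢ ¬P
P: the set has at least 32 elements
Q: the set has at least 6 elements
We have P → Q and Q is false.
By modus tollens, P must be false.

It is not the case that the set has at least 32 elements


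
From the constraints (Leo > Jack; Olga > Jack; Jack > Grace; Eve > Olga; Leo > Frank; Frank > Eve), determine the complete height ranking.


Constraints: Leo > Jack; Olga > Jack; Jack > Grace; Eve > Olga; Leo > Frank; Frank > Eve
Method: at each step, the next-highest is the one remaining person who never appears on the smaller side of a constraint between remaining people.
  Step 1: remaining {Leo, Frank, Grace, Eve, Jack, Olga}; on the smaller side: {Frank, Grace, Eve, Jack, Olga} → Leo is next (Leo > Jack; Leo > Frank).
  Step 2: remaining {Frank, Grace, Eve, Jack, Olga}; on the smaller side: {Grace, Eve, Jack, Olga} → Frank is next (Frank > Eve).
  Step 3: remaining {Grace, Eve, Jack, Olga}; on the smaller side: {Grace, Jack, Olga} → Eve is next (Eve > Olga).
  Step 4: remaining {Grace, Jack, Olga}; on the smaller side: {Grace, Jack} → Olga is next (Olga > Jack).
  Step 5: remaining {Grace, Jack}; on the smaller side: {Grace} → Jack is next (Jack > Grace).
  Step 6: only Grace remains → lowest.
Final ranking (highest to lowest):

Leo > Frank > Eve > Olga > Jack > Grace


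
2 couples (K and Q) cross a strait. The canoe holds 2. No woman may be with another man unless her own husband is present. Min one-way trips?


Label couples K and Q.
1. WK+WQ → (far: WK,WQ; near: HK,HQ)
2. WK ←   (far: WQ; near: HK,HQ,WK)
3. HK+HQ → (far: HK,HQ,WQ; near: WK)
4. HK ←   (far: HQ,WQ; near: HK,WK)  — HK returns, since WK is alone on near bank
5. HK+WK → (far: all four; near: empty)
Every state respects the constraint.
Minimum trips = 5

5


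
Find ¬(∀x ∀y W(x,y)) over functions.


Original: ∀x ∀y W(x,y)
Rule: ¬∀→∃, ¬∃→∀, negate predicate.
Negation: ∃x ∃y ¬W(x,y)

∃x ∃y ¬W(x,y)


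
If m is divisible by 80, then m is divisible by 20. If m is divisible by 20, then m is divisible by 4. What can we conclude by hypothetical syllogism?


Hypothetical syllogism: P → Q, Q → R ⊢ P → R
Premise 1: m is divisible by 80 → m is divisible by 20
Premise 2: m is divisible by 20 → m is divisible by 4
Chain the implications: the middle term (m is divisible by 20) links the two.
Conclusion: If m is divisible by 80, then m is divisible by 4.

If m is divisible by 80, then m is divisible by 4.


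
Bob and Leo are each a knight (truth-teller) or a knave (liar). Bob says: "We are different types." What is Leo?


Bob says: "We are different types."
Case 1: Bob is a Knight (truth-teller)
  Statement is true → they ARE different → Leo is a Knave
Case 2: Bob is a Knave (liar)
  Statement is false → they are NOT different → Leo is a Knave
In both cases, Leo is a Knave.

Knave


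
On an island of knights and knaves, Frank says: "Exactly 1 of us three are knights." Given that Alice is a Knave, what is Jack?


Frank claims exactly 1 knights among Frank, Alice, Jack.
Given: Alice is a Knave.

Case 1: Frank is a Knight (tells truth)
  Then exactly 1 of the three are knights.
  Counting Frank, Alice: 1 knight(s) so far. Need 0 more → Jack = Knave.
Case 2: Frank is a Knave (lies)
  Then the count is NOT 1.
  If Jack = Knight, count = 1 = 1 → claim would be true, contradicts lie.
  If Jack = Knave, count = 0 ≠ 1 → lie confirmed ✓

Jack is a Knave.

Knave


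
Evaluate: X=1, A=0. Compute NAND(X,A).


X AND A = 0
NOT(0) = 1

1


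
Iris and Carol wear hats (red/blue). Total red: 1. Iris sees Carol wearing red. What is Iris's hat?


Total red = 1, Carol = red
Red accounted for: 1
Remaining for Iris: 0
Iris's hat is blue.

blue


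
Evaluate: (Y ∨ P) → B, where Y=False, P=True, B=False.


Y = False, P = True, B = False
Expression: (Y ∨ P) → B
Step 1: Y ∨ P = False OR True = True
Step 2: (True) → B = True → False (false only if antecedent True and consequent False) = False

False


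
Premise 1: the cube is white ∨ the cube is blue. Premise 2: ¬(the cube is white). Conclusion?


Disjunctive syllogism: P ∨ Q, ¬P ⊢ Q
Disjunction: the cube is white ∨ the cube is blue
We know it is not the case that the cube is white.
By disjunctive syllogism, the other disjunct must be true.

The cube is blue


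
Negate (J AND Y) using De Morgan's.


De Morgan's law: ¬(P ∧ Q) ≡ ¬P ∨ ¬Q
¬(J ∧ Y) = ¬J ∨ ¬Y

¬J ∨ ¬Y


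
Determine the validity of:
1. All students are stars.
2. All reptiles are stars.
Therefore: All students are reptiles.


Premise 1: All students are stars.
Premise 2: All reptiles are stars.
Conclusion: All students are reptiles.
Fallacy: undistributed middle. stars is predicate in both.
Counterexample: students and reptiles could be disjoint subsets of stars.

Invalid


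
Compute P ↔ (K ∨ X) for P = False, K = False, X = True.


P = False, K = False, X = True
Step 1: K ∨ X = False OR True = True
Step 2: P ↔ (True): true when both sides have same truth value.
Result: False ↔ True = False

False


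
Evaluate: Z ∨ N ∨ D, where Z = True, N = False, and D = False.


Z = True, N = False, D = False
Step 1: Z ∨ N = True OR False = True
Step 2: True ∨ D = True OR False = True
OR is true when at least one operand is true.

True


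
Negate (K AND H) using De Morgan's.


De Morgan's law: ¬(P ∧ Q) ≡ ¬P ∨ ¬Q
¬(K ∧ H) = ¬K ∨ ¬H

¬K ∨ ¬H


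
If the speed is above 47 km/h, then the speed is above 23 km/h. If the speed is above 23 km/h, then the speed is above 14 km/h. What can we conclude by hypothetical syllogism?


Hypothetical syllogism: P → Q, Q → R ⊢ P → R
Premise 1: the speed is above 47 km/h → the speed is above 23 km/h
Premise 2: the speed is above 23 km/h → the speed is above 14 km/h
Chain the implications: the middle term (the speed is above 23 km/h) links the two.
Conclusion: If the speed is above 47 km/h, then the speed is above 14 km/h.

If the speed is above 47 km/h, then the speed is above 14 km/h.


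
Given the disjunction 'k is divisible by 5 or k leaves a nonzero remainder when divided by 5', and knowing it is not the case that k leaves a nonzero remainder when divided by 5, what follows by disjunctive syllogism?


Disjunctive syllogism: P ∨ Q, ¬P ⊢ Q
Disjunction: k is divisible by 5 ∨ k leaves a nonzero remainder when divided by 5
We know it is not the case that k leaves a nonzero remainder when divided by 5.
By disjunctive syllogism, the other disjunct must be true.

k is divisible by 5


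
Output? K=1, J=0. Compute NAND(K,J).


K AND J = 0
NOT(0) = 1

1


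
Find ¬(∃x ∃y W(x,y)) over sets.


Original: ∃x ∃y W(x,y)
Rule: ¬∀→∃, ¬∃→∀, negate predicate.
Negation: ∀x ∀y ¬W(x,y)

∀x ∀y ¬W(x,y)


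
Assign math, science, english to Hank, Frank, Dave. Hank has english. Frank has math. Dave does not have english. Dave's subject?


From clues:
  Frank → math
  Hank → english
By elimination, Dave gets the remaining.

science


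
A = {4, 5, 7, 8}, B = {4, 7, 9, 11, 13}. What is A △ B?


A = {4, 5, 7, 8}
B = {4, 7, 9, 11, 13}
Operation: symmetric difference
In A only: [5, 8], in B only: [9, 11, 13]

{5, 8, 9, 11, 13}


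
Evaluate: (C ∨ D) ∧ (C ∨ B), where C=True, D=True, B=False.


C = True, D = True, B = False
Expression: (C ∨ D) ∧ (C ∨ B)
Step 1: C ∨ D = True OR True = True
Step 2: C ∨ B = True OR False = True
Step 3: (True) ∧ (True) = True AND True = True

True


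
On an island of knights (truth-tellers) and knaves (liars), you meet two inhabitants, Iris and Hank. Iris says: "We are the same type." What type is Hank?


Iris says: "We are the same type."
Case 1: Iris is a Knight (truth-teller)
  Statement is true → they ARE the same → Hank is also a Knight
Case 2: Iris is a Knave (liar)
  Statement is false → they are NOT the same → Hank is a Knight
In both cases, Hank is a Knight.

Knight


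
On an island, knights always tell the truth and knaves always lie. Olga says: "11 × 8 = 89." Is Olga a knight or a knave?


Statement: "11 × 8 = 89."
Actual: 11 × 8 = 88
Claimed: 89
Statement is FALSE → Olga lies → Knave

Knave


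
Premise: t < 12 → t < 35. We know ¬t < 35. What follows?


Modus tollens: P → Q, ¬Q ⊢ ¬P
P: t < 12
Q: t < 35
We have P → Q and Q is false.
By modus tollens, P must be false.

It is not the case that t < 12


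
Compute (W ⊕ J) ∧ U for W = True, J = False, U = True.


W = True, J = False, U = True
Step 1: W ⊕ J = True XOR False = True
Step 2: True ∧ U = True AND True = True
XOR true when exactly one of W,J is true; then AND with U.

True


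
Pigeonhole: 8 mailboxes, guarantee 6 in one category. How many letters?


Pigeonhole: to guarantee k in one of n categories, need (k-1)×n + 1.
k = 6, n = 8
Minimum = (6-1) × 8 + 1 = 5 × 8 + 1

41


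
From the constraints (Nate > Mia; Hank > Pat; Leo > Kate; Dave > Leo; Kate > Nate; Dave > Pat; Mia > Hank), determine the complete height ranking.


Constraints: Nate > Mia; Hank > Pat; Leo > Kate; Dave > Leo; Kate > Nate; Dave > Pat; Mia > Hank
Method: at each step, the next-highest is the one remaining person who never appears on the smaller side of a constraint between remaining people.
  Step 1: remaining {Mia, Leo, Dave, Pat, Nate, Hank, Kate}; on the smaller side: {Mia, Leo, Pat, Nate, Hank, Kate} → Dave is next (Dave > Leo; Dave > Pat).
  Step 2: remaining {Mia, Leo, Pat, Nate, Hank, Kate}; on the smaller side: {Mia, Pat, Nate, Hank, Kate} → Leo is next (Leo > Kate).
  Step 3: remaining {Mia, Pat, Nate, Hank, Kate}; on the smaller side: {Mia, Pat, Nate, Hank} → Kate is next (Kate > Nate).
  Step 4: remaining {Mia, Pat, Nate, Hank}; on the smaller side: {Mia, Pat, Hank} → Nate is next (Nate > Mia).
  Step 5: remaining {Mia, Pat, Hank}; on the smaller side: {Pat, Hank} → Mia is next (Mia > Hank).
  Step 6: remaining {Pat, Hank}; on the smaller side: {Pat} → Hank is next (Hank > Pat).
  Step 7: only Pat remains → lowest.
Final ranking (highest to lowest):

Dave > Leo > Kate > Nate > Mia > Hank > Pat


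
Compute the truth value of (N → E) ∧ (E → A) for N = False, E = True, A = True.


N = False, E = True, A = True
Step 1: N → E is false only when N=True and E=False. Result: True
Step 2: E → A is false only when E=True and A=False. Result: True
Step 3: True ∧ True = True

True


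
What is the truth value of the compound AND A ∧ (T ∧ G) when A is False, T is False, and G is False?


A = False, T = False, G = False
Step 1: T ∧ G = False AND False = False
Step 2: A ∧ False = False AND False = False
AND is true only when ALL operands are true.

False


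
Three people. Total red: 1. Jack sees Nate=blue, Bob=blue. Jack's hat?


Total red = 1, seen red = 0
Own red = 1 - 0 = 1
Jack's hat is red.

red


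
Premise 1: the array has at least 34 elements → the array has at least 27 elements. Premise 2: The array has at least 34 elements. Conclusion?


Modus ponens: P → Q, P ⊢ Q
P: the array has at least 34 elements
Q: the array has at least 27 elements
We have P → Q and P is true.
By modus ponens, Q must be true.

The array has at least 27 elements


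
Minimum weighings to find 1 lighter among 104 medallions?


Each weighing has 3 outcomes (left heavy / balance / right heavy), so k weighings distinguish at most 3^k cases; splitting into three near-equal groups achieves this.
Need 3^k ≥ 104: 3^4 = 81 < 104 ≤ 3^5 = 243
k = ⌈log₃(104)⌉ = 5

5


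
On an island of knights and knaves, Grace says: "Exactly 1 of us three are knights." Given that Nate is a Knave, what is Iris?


Grace claims exactly 1 knights among Grace, Nate, Iris.
Given: Nate is a Knave.

Case 1: Grace is a Knight (tells truth)
  Then exactly 1 of the three are knights.
  Counting Grace, Nate: 1 knight(s) so far. Need 0 more → Iris = Knave.
Case 2: Grace is a Knave (lies)
  Then the count is NOT 1.
  If Iris = Knight, count = 1 = 1 → claim would be true, contradicts lie.
  If Iris = Knave, count = 0 ≠ 1 → lie confirmed ✓

Iris is a Knave.

Knave


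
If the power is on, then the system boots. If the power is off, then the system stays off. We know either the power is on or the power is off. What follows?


Constructive dilemma: (P → Q) ∧ (R → S), P ∨ R ⊢ Q ∨ S
Premise 1: the power is on → the system boots
Premise 2: the power is off → the system stays off
Premise 3: the power is on ∨ the power is off
Case 1: Assuming the power is on, then by Premise 1, the system boots.
Case 2: Assuming the power is off, then by Premise 2, the system stays off.
Since one of the power is on or the power is off must hold, we get the system boots or the system stays off.

The system boots or the system stays off.


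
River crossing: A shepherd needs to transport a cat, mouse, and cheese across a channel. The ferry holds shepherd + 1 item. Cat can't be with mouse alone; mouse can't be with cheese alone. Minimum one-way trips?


1. shepherd+mouse → 2. shepherd ← 3. shepherd+cat → 4. shepherd+mouse ← 5. shepherd+cheese → 6. shepherd ← 7. shepherd+mouse →
Minimum trips = 7

7


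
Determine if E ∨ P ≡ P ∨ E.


Expression 1: E ∨ P
Expression 2: P ∨ E
Truth table (E P | Expr1 Expr2):
  T T |   T     T
  T F |   T     T
  F T |   T     T
  F F |   F     F
All 4 rows agree, so the expressions are logically equivalent.

Yes


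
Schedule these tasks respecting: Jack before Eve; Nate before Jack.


Constraints: Jack before Eve; Nate before Jack
Method: repeatedly schedule the remaining task that has no remaining task required before it.
  Step 1: remaining {Jack, Nate, Eve}; every task except Nate still has a predecessor pending → schedule Nate.
  Step 2: remaining {Jack, Eve}; every task except Jack still has a predecessor pending → schedule Jack.
  Step 3: only Eve remains → schedule Eve.
Resulting order:

Nate → Jack → Eve


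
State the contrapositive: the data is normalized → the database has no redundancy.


Original: If the data is normalized, then the database has no redundancy
Contrapositive: If ¬Q, then ¬P
Negate Q: not (the database has no redundancy)
Negate P: not (the data is normalized)

If not (the database has no redundancy), then not (the data is normalized).


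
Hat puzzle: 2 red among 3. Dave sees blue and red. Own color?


Total red = 2, seen red = 1
Own red = 2 - 1 = 1
Dave's hat is red.

red


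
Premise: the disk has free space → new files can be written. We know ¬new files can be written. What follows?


Modus tollens: P → Q, ¬Q ⊢ ¬P
P: the disk has free space
Q: new files can be written
We have P → Q and Q is false.
By modus tollens, P must be false.

It is not the case that the disk has free space
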